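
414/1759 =414/1759 = 0.24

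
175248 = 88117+87131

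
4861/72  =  67+37/72 = 67.51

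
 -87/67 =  -2+47/67=- 1.30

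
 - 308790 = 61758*( - 5 ) 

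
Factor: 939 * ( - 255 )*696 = -2^3 * 3^3*5^1*17^1*29^1*313^1 = -  166653720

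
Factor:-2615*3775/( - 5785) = 5^2*13^(- 1)*89^( -1) * 151^1 * 523^1  =  1974325/1157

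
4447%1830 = 787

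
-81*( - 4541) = 367821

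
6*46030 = 276180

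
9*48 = 432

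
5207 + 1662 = 6869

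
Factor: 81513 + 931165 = 1012678  =  2^1*506339^1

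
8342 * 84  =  700728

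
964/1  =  964 = 964.00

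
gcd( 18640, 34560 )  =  80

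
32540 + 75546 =108086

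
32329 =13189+19140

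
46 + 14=60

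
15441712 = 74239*208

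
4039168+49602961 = 53642129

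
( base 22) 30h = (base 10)1469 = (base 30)1IT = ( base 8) 2675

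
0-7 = - 7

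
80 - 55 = 25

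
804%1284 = 804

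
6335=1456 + 4879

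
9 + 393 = 402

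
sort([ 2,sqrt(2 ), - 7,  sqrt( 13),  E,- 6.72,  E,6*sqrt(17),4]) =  [ - 7, - 6.72,sqrt(2 ),2, E,  E,sqrt (13),4, 6*sqrt (17) ]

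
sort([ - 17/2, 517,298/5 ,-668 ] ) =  [-668, - 17/2, 298/5, 517]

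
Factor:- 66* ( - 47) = 3102= 2^1*3^1*11^1*47^1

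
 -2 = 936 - 938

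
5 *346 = 1730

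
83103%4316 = 1099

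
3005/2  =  3005/2 = 1502.50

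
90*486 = 43740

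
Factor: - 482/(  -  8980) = 2^ (-1 )*5^( - 1 )*241^1*449^ (  -  1 ) =241/4490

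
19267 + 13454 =32721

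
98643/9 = 10960 + 1/3= 10960.33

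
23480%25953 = 23480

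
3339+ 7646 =10985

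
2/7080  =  1/3540 = 0.00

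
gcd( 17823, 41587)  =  5941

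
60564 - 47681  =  12883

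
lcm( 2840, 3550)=14200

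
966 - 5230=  - 4264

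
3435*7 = 24045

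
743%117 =41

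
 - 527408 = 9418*( - 56 )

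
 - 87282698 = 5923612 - 93206310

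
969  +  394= 1363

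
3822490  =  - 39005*( -98)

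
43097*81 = 3490857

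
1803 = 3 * 601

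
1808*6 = 10848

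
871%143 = 13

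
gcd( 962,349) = 1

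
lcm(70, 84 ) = 420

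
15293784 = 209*73176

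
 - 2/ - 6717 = 2/6717 = 0.00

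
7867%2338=853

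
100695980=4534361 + 96161619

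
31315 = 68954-37639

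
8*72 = 576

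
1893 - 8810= -6917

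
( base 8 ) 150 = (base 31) 3b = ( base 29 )3H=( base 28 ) 3k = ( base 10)104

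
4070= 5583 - 1513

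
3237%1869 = 1368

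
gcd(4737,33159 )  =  4737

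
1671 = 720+951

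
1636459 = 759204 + 877255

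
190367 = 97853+92514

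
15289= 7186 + 8103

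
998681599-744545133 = 254136466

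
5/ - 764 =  - 1+759/764 = - 0.01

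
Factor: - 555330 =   -  2^1 * 3^1*5^1 * 107^1*173^1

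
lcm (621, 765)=52785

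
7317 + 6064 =13381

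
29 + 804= 833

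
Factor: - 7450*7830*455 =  - 2^2* 3^3*5^4*7^1*13^1*29^1*149^1 = -26541742500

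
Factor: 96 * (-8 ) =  - 768 = - 2^8*3^1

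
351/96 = 3 + 21/32 = 3.66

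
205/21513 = 205/21513 = 0.01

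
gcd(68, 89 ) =1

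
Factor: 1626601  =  31^1*137^1*383^1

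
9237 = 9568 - 331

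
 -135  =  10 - 145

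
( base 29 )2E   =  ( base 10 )72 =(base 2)1001000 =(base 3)2200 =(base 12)60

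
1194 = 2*597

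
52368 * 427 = 22361136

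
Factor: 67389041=43^1*1181^1*1327^1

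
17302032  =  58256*297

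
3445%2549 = 896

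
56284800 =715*78720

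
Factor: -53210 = - 2^1*5^1*17^1*313^1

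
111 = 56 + 55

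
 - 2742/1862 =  - 2 + 491/931   =  - 1.47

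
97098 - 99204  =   - 2106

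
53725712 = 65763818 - 12038106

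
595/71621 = 35/4213 = 0.01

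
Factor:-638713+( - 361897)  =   - 1000610 = - 2^1*5^1*13^1*43^1*179^1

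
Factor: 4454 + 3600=8054 = 2^1*4027^1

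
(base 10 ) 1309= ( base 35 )12e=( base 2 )10100011101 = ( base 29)1G4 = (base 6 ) 10021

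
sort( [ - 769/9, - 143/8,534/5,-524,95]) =[ - 524 , - 769/9, - 143/8,95,534/5]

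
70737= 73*969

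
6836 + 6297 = 13133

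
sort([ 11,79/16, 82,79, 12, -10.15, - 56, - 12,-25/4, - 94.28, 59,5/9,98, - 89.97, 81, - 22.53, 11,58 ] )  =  [ - 94.28, - 89.97, - 56,- 22.53, - 12, - 10.15, - 25/4 , 5/9,79/16, 11,11,12,  58 , 59, 79,81 , 82, 98 ] 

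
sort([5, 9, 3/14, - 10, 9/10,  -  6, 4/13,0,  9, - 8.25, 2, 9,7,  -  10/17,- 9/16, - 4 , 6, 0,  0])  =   [ - 10, -8.25, - 6,  -  4,  -  10/17,-9/16, 0,  0,0, 3/14,4/13, 9/10,  2, 5, 6, 7, 9, 9, 9]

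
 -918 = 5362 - 6280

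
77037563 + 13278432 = 90315995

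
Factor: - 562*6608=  - 3713696 = -2^5* 7^1*59^1*281^1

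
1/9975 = 1/9975 = 0.00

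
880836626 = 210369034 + 670467592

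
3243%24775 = 3243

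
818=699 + 119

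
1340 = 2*670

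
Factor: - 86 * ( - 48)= 2^5*3^1 * 43^1 = 4128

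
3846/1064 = 1923/532 = 3.61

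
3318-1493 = 1825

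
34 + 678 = 712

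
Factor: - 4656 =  - 2^4*3^1*97^1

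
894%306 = 282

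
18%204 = 18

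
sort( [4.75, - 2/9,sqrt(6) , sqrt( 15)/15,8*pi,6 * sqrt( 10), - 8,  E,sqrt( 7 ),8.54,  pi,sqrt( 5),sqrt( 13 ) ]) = [ - 8 , - 2/9, sqrt( 15) /15,sqrt( 5),sqrt( 6 ),  sqrt( 7),E,  pi,sqrt( 13),4.75,8.54,6*sqrt( 10),8 * pi ]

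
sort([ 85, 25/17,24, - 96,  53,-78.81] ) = [ - 96, - 78.81,25/17,  24,  53,85 ] 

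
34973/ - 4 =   -  8744 + 3/4 = -8743.25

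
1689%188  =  185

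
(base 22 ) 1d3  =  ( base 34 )mp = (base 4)30011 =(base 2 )1100000101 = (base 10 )773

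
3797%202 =161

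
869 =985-116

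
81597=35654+45943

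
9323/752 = 9323/752 =12.40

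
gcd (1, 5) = 1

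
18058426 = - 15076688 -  - 33135114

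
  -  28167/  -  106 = 265+77/106 = 265.73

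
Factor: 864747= 3^2 * 13^1 * 19^1*389^1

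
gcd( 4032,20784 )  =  48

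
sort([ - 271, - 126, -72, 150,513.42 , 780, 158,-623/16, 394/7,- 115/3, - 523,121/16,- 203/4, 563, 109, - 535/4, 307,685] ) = [-523, - 271,-535/4, - 126, - 72, - 203/4, - 623/16, - 115/3,121/16,394/7,109,150, 158, 307 , 513.42, 563,  685, 780]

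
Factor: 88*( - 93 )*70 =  - 572880 = - 2^4*3^1 * 5^1 *7^1*11^1*31^1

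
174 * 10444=1817256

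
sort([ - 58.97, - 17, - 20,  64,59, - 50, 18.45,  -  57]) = [ - 58.97, -57,-50, - 20 , - 17,18.45,59,  64] 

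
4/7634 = 2/3817 =0.00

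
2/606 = 1/303 = 0.00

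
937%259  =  160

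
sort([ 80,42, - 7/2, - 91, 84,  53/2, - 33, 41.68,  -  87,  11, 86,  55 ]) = [ - 91, - 87 , - 33, - 7/2, 11, 53/2,  41.68, 42, 55,80, 84,86 ] 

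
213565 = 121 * 1765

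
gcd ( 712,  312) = 8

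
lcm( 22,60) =660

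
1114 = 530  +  584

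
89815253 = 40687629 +49127624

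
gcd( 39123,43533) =63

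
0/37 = 0=0.00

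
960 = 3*320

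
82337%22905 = 13622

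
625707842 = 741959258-116251416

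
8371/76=110 + 11/76 = 110.14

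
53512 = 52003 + 1509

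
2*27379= 54758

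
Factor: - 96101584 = -2^4 * 67^1*157^1 * 571^1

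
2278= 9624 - 7346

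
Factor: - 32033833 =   -  13^1*41^1*60101^1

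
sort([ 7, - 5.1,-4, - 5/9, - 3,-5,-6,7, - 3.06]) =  [ - 6,  -  5.1,-5,-4, -3.06, - 3, - 5/9,7, 7 ]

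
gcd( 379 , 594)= 1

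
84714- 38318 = 46396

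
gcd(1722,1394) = 82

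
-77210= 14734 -91944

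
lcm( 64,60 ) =960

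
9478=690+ 8788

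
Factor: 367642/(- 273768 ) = - 983/732 = -2^( - 2 )*3^(-1)*61^ ( - 1)*983^1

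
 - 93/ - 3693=31/1231 = 0.03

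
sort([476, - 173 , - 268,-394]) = [ - 394,  -  268, - 173,476]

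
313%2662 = 313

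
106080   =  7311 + 98769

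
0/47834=0= 0.00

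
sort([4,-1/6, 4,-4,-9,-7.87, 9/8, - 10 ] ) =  [-10, - 9, - 7.87, - 4,-1/6 , 9/8, 4,  4 ] 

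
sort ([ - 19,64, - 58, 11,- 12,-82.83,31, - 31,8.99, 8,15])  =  [ - 82.83, - 58, - 31, - 19, -12, 8 , 8.99,11, 15, 31,64]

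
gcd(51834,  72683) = 1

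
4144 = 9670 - 5526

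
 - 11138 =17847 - 28985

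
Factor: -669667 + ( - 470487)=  - 1140154= -2^1*570077^1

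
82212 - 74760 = 7452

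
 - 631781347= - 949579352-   -  317798005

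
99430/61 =1630 =1630.00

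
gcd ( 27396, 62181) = 9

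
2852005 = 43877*65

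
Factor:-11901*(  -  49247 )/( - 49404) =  - 195362849/16468 = - 2^(-2 )*11^3*23^(-1)*37^1 * 179^(-1 )*3967^1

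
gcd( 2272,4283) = 1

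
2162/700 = 1081/350 =3.09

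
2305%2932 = 2305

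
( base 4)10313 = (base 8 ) 467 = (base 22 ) e3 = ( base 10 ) 311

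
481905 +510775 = 992680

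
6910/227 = 30  +  100/227 = 30.44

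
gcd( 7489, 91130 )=1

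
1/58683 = 1/58683 = 0.00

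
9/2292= 3/764 = 0.00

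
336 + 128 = 464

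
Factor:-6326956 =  - 2^2*41^1*173^1 * 223^1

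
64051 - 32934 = 31117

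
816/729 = 1 + 29/243  =  1.12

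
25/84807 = 25/84807 = 0.00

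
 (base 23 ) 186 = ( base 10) 719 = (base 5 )10334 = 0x2cf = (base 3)222122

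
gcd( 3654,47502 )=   3654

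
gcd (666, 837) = 9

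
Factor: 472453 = 37^1* 113^2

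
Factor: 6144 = 2^11*3^1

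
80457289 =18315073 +62142216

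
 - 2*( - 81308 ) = 162616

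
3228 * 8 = 25824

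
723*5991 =4331493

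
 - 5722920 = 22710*( - 252)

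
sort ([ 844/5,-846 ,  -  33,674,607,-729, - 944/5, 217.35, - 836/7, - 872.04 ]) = [ - 872.04, - 846, - 729, - 944/5, - 836/7, - 33,844/5,217.35,607, 674]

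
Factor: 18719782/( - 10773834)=-9359891/5386917=- 3^( - 1)*227^1*41233^1*1795639^( - 1)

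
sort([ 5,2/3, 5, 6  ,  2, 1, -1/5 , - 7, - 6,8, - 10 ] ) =[ - 10, - 7, - 6, - 1/5, 2/3  ,  1,2,  5,5, 6, 8]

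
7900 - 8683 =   -  783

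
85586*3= 256758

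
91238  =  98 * 931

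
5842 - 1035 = 4807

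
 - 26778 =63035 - 89813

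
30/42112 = 15/21056 =0.00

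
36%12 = 0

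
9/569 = 9/569 = 0.02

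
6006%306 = 192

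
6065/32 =189 + 17/32  =  189.53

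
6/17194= 3/8597 = 0.00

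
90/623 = 90/623 = 0.14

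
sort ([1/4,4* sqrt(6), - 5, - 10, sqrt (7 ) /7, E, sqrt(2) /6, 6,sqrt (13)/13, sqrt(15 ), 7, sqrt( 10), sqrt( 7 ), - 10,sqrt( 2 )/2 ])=[ -10, -10, - 5,  sqrt( 2 ) /6,1/4 , sqrt( 13)/13, sqrt(7 ) /7, sqrt(2)/2, sqrt (7), E, sqrt ( 10 ), sqrt(15), 6, 7,4*sqrt (6)] 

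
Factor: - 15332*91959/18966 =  - 2^1*7^1*109^( - 1)*151^1* 3833^1 = -8102962/109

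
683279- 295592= 387687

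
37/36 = 1 + 1/36 = 1.03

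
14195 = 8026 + 6169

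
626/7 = 626/7=89.43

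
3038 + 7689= 10727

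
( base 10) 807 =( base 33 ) OF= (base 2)1100100111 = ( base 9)1086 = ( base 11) 674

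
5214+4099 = 9313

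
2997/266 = 2997/266= 11.27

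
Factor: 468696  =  2^3  *  3^1*59^1* 331^1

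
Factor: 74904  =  2^3*3^1*3121^1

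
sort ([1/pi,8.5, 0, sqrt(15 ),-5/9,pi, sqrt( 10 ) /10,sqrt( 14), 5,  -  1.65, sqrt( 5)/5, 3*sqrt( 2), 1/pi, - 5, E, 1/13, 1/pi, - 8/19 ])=[ - 5, - 1.65, - 5/9,-8/19,0 , 1/13,sqrt(10) /10,1/pi,  1/pi,1/pi, sqrt( 5)/5,E , pi, sqrt( 14 ),sqrt( 15), 3 * sqrt( 2 ),5,8.5]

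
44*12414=546216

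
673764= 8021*84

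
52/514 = 26/257 = 0.10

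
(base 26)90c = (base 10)6096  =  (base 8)13720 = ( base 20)F4G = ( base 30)6n6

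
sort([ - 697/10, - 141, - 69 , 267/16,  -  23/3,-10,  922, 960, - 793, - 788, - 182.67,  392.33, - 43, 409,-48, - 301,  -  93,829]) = [ - 793, - 788, - 301,- 182.67,-141,  -  93, - 697/10, - 69,- 48, - 43  ,-10,-23/3,267/16, 392.33, 409, 829,922, 960 ]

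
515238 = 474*1087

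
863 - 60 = 803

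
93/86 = 93/86 = 1.08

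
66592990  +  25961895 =92554885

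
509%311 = 198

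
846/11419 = 846/11419 = 0.07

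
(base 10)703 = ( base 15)31D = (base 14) 383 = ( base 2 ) 1010111111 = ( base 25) 133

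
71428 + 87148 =158576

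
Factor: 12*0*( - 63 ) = 0 = 0^1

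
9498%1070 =938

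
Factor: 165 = 3^1*5^1*11^1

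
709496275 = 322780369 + 386715906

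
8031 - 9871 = -1840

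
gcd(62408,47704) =8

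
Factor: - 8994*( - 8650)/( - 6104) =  - 19449525/1526=- 2^ ( - 1 )*3^1*5^2 *7^ ( - 1)*109^( - 1)*173^1*1499^1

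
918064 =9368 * 98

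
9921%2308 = 689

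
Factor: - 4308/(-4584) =359/382 =2^( - 1)*191^(- 1)*359^1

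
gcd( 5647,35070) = 1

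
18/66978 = 1/3721=0.00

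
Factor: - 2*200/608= - 2^( - 1 )*5^2*19^ ( - 1 ) = - 25/38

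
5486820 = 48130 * 114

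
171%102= 69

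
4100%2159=1941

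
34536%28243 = 6293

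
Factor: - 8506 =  -2^1*4253^1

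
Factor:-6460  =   - 2^2 * 5^1 * 17^1*19^1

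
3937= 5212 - 1275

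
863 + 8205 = 9068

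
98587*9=887283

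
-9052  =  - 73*124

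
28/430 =14/215=0.07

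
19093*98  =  1871114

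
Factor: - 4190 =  - 2^1*5^1*419^1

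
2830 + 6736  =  9566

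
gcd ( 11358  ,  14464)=2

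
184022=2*92011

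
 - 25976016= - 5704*4554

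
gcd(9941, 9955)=1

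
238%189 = 49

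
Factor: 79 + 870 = 949 = 13^1 * 73^1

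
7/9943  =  7/9943 = 0.00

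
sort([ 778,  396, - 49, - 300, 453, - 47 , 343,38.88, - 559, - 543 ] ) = [ - 559, - 543, - 300,- 49,  -  47,  38.88,  343,396, 453,  778 ] 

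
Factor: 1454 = 2^1 * 727^1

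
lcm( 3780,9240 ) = 83160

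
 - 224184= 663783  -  887967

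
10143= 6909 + 3234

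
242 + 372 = 614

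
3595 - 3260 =335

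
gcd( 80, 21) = 1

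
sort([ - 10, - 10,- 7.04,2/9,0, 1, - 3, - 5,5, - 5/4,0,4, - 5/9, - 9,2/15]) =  [ - 10, - 10, - 9, - 7.04, - 5, - 3, - 5/4, - 5/9,0,0,2/15,2/9,1,4,5] 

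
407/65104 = 407/65104= 0.01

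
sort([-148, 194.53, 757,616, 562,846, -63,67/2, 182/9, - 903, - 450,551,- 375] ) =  [-903, - 450, - 375, - 148, - 63, 182/9, 67/2 , 194.53,551, 562, 616, 757, 846 ]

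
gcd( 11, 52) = 1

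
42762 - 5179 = 37583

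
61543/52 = 1183 + 27/52 = 1183.52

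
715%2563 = 715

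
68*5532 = 376176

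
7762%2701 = 2360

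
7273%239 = 103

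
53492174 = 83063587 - 29571413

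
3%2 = 1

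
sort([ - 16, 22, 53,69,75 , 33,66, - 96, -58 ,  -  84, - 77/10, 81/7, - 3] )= [ - 96, - 84,-58, - 16, - 77/10,- 3,81/7, 22,33, 53, 66,69, 75] 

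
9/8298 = 1/922 = 0.00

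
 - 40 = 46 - 86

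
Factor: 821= 821^1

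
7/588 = 1/84 = 0.01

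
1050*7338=7704900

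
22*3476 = 76472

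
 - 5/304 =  - 5/304 =- 0.02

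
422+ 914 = 1336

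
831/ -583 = -831/583 = - 1.43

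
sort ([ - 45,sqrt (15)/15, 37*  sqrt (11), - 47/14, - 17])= [-45, - 17 , - 47/14, sqrt( 15)/15,  37* sqrt (11) ]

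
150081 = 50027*3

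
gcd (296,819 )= 1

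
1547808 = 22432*69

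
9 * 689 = 6201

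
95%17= 10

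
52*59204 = 3078608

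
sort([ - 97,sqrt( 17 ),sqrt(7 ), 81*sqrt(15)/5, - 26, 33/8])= [ - 97,-26,  sqrt( 7) , sqrt(17 ),  33/8, 81*sqrt( 15 ) /5] 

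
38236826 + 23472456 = 61709282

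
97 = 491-394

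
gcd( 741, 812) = 1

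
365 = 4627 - 4262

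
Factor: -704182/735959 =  - 2^1 * 7^(- 1) * 379^1 * 929^1*105137^(-1 ) 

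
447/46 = 447/46 = 9.72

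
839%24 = 23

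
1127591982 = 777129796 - -350462186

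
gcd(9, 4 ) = 1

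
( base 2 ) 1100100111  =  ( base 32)p7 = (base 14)419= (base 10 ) 807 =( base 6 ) 3423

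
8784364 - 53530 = 8730834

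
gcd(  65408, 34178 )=2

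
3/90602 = 3/90602 = 0.00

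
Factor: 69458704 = 2^4 * 7^1*281^1 * 2207^1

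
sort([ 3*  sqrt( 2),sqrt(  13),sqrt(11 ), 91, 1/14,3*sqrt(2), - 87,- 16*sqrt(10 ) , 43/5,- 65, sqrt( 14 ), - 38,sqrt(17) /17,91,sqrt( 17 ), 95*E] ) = [ - 87 ,-65, - 16 *sqrt(10), - 38,1/14 , sqrt(17 ) /17,sqrt(11),sqrt( 13), sqrt(14),  sqrt(17 ),3 * sqrt ( 2 ),  3*sqrt (2),43/5, 91,91,95 * E ]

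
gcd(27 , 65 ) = 1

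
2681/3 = 893 + 2/3 = 893.67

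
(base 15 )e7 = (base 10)217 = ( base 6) 1001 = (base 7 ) 430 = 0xD9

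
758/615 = 1 + 143/615 = 1.23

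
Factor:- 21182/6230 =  - 17/5 = - 5^ ( - 1) * 17^1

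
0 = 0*2106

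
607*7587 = 4605309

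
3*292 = 876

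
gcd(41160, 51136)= 8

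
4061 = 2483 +1578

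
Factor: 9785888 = 2^5*7^2*79^2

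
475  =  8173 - 7698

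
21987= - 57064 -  - 79051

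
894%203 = 82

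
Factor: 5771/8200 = 2^ (  -  3)*5^ ( - 2)*29^1*41^( - 1) * 199^1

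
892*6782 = 6049544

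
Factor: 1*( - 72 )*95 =-2^3*3^2*5^1*19^1 = -  6840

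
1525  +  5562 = 7087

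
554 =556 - 2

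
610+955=1565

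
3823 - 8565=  - 4742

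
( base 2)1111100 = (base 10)124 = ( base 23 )59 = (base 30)44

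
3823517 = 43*88919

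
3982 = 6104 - 2122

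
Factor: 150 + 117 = 267 = 3^1*89^1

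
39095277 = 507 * 77111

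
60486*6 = 362916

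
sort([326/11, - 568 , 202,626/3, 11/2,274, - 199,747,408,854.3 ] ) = [-568, - 199, 11/2, 326/11, 202, 626/3,274,408,747,854.3 ]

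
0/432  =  0 = 0.00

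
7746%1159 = 792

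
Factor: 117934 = 2^1*58967^1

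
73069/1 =73069  =  73069.00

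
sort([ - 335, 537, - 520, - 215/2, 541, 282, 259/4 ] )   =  [ - 520, - 335 ,  -  215/2, 259/4, 282, 537,541 ]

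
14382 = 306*47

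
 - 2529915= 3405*(-743)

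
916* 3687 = 3377292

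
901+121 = 1022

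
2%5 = 2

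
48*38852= 1864896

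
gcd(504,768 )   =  24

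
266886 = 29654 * 9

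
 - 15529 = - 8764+  -  6765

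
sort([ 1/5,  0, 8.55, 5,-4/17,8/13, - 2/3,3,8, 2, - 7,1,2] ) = [ - 7, - 2/3, - 4/17, 0,1/5, 8/13,1, 2, 2, 3, 5, 8, 8.55]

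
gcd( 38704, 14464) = 16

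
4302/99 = 478/11 = 43.45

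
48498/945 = 51 + 101/315 = 51.32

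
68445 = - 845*( -81)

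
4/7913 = 4/7913 = 0.00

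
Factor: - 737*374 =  - 275638  =  -  2^1*11^2*17^1*67^1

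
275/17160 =5/312 =0.02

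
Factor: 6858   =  2^1*3^3 * 127^1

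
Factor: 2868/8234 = 2^1 * 3^1*23^(  -  1 )*179^ ( - 1 ) * 239^1 =1434/4117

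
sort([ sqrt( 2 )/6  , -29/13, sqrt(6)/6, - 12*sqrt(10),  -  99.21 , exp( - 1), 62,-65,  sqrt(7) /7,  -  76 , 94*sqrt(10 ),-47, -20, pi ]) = [  -  99.21, - 76, - 65,  -  47, - 12*sqrt(10), - 20, - 29/13, sqrt(2 ) /6, exp( - 1),sqrt(7 ) /7,  sqrt(6 ) /6, pi, 62, 94*sqrt ( 10 )] 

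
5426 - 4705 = 721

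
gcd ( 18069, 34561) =19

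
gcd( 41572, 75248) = 4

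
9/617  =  9/617 = 0.01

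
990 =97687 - 96697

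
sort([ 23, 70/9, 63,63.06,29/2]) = [ 70/9, 29/2, 23 , 63,63.06 ]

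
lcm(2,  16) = 16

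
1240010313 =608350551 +631659762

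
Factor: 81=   3^4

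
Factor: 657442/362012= 2^( - 1)*7^(- 2 )*1847^(-1 ) *328721^1 = 328721/181006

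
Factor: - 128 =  - 2^7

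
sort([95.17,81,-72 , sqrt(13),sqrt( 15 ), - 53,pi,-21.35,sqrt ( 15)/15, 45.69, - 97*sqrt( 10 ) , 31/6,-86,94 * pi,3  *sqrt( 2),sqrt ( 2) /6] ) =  [ - 97*sqrt( 10), - 86,-72 , - 53, - 21.35 , sqrt( 2) /6,sqrt (15 ) /15, pi,sqrt(13),sqrt (15),3*sqrt ( 2 ), 31/6, 45.69,81, 95.17, 94*pi] 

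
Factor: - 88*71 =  -2^3*11^1*71^1 = -6248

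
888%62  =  20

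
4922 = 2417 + 2505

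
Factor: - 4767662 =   -  2^1*461^1*5171^1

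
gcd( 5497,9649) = 1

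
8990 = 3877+5113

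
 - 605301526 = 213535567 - 818837093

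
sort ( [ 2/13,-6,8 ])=[ - 6, 2/13 , 8 ] 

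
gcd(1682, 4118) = 58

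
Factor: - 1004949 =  - 3^2*11^1*10151^1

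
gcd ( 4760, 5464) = 8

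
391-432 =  - 41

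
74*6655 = 492470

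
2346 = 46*51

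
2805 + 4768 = 7573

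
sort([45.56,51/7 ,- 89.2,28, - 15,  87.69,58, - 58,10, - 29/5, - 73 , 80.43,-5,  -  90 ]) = [-90,- 89.2, - 73,- 58,- 15,  -  29/5, - 5,51/7,10 , 28,45.56,58,80.43,87.69]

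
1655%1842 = 1655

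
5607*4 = 22428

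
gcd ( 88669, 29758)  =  1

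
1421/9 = 157+8/9 = 157.89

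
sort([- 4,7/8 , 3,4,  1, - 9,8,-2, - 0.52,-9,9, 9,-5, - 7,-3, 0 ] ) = [ - 9, - 9,-7,- 5,-4,-3, - 2 , - 0.52,0, 7/8, 1,3,4,8,9,9 ] 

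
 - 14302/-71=14302/71 =201.44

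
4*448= 1792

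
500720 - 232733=267987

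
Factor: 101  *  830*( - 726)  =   - 2^2*3^1*5^1*11^2*83^1*101^1 = - 60860580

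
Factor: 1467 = 3^2*163^1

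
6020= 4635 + 1385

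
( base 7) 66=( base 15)33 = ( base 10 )48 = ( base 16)30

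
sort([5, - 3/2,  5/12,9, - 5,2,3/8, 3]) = [- 5, - 3/2,3/8, 5/12,  2, 3, 5, 9] 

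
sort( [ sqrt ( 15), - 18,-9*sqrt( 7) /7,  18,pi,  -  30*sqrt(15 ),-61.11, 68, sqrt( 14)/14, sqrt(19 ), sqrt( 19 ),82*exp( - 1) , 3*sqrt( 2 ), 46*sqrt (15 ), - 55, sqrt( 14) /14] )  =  [-30*sqrt( 15),-61.11, - 55,-18,  -  9*  sqrt(7 )/7,  sqrt(14)/14,sqrt ( 14 )/14,  pi, sqrt( 15),  3 * sqrt(2) , sqrt(19 ), sqrt( 19),  18, 82*exp(- 1), 68,46*sqrt(15) ]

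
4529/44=4529/44 = 102.93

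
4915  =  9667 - 4752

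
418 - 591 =-173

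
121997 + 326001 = 447998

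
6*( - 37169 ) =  - 223014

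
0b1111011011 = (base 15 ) 45C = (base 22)20J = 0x3db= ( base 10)987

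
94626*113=10692738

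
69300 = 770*90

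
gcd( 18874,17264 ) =2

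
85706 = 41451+44255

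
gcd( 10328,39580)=4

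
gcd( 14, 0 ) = 14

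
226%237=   226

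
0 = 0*10006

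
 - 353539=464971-818510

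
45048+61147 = 106195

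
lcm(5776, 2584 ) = 98192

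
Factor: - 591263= -31^1 *19073^1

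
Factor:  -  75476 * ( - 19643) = 1482575068 = 2^2*13^1*1511^1*18869^1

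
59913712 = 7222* 8296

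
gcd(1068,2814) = 6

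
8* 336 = 2688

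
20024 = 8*2503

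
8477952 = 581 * 14592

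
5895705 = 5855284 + 40421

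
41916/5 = 8383+1/5=8383.20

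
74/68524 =1/926 = 0.00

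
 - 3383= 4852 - 8235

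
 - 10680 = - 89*120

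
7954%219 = 70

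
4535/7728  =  4535/7728   =  0.59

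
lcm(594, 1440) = 47520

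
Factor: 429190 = 2^1*5^1 *167^1*257^1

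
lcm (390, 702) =3510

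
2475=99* 25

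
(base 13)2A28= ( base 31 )6bb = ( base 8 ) 13746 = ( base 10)6118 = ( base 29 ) 77S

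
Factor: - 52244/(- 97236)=3^( - 2)*73^( - 1)*353^1 = 353/657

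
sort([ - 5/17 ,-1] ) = [-1, - 5/17 ]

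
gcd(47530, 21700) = 70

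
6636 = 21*316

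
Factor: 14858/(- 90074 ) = -17^1*19^1 * 23^1*29^( - 1 )*1553^( - 1 ) = -7429/45037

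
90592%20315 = 9332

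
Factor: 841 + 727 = 1568 = 2^5 * 7^2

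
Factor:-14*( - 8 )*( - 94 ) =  - 2^5*7^1*47^1 = - 10528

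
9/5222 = 9/5222  =  0.00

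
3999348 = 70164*57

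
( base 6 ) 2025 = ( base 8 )701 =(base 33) dk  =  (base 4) 13001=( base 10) 449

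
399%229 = 170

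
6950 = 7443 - 493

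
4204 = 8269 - 4065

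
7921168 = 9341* 848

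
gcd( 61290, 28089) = 9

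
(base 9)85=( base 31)2F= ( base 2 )1001101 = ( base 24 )35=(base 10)77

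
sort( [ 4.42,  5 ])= [ 4.42,5 ]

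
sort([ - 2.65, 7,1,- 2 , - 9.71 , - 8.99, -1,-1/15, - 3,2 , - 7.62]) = [  -  9.71,-8.99, - 7.62,  -  3, -2.65,  -  2, -1,-1/15, 1, 2,7]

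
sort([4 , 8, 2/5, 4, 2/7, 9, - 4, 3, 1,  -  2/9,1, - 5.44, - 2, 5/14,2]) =[  -  5.44, - 4, - 2, - 2/9, 2/7, 5/14, 2/5 , 1, 1, 2 , 3,  4, 4, 8,  9 ]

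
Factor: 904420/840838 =452210/420419 = 2^1*5^1 * 11^1*4111^1*420419^ ( - 1 ) 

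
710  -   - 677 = 1387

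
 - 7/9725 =-7/9725 = - 0.00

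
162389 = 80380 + 82009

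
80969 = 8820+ 72149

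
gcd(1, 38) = 1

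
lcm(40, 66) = 1320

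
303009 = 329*921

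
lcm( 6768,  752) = 6768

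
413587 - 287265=126322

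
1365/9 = 151 +2/3 = 151.67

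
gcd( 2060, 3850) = 10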